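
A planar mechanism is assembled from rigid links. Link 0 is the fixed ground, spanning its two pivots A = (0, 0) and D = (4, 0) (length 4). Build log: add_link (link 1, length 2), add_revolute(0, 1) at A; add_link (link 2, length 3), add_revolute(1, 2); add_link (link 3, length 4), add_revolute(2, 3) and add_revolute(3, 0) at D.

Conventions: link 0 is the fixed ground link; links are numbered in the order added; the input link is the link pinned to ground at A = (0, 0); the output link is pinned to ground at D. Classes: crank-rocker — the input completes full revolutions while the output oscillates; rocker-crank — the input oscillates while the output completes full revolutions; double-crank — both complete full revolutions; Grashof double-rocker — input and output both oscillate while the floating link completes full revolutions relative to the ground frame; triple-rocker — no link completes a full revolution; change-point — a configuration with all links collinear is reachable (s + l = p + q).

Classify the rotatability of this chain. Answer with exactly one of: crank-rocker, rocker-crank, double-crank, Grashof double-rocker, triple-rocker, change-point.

lengths: ground=4, input=2, coupler=3, output=4
sorted: s=2 (shortest), l=4 (longest), p+q=7
s + l = 6 vs p + q = 7
s + l < p + q (Grashof) with shortest = input link → crank-rocker

crank-rocker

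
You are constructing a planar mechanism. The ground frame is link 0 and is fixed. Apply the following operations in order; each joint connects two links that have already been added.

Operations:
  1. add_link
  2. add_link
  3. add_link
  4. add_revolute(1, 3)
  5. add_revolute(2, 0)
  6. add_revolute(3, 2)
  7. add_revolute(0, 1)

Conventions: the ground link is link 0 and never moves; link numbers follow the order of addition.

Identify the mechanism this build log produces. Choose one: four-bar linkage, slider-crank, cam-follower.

links: 4 (incl. ground); joints: 4 revolute, 0 prismatic, 0 higher (cam) pair, forming one closed loop
4 links in a single 4R loop → four-bar linkage

four-bar linkage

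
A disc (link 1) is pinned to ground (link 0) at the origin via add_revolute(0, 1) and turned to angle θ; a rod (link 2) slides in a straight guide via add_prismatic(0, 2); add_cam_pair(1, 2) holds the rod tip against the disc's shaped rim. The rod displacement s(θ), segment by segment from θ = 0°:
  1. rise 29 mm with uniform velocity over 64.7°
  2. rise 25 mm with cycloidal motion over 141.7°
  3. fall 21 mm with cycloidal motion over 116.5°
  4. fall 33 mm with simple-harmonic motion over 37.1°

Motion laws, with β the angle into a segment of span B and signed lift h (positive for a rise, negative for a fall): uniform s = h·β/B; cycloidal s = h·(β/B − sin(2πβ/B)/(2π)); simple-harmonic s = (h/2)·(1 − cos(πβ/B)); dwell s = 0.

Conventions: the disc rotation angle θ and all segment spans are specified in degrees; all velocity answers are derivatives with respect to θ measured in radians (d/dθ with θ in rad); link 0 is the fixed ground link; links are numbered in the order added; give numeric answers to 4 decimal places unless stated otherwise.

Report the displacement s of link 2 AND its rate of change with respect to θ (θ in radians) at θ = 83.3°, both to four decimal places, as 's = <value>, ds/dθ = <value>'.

segment 1 (0° to 64.7°, uniform, h = 29) is passed completely: s = 0.0000 + (29) = 29.0000
θ = 83.3° falls in segment 2 (64.7° to 206.4°, cycloidal, h = 25): β = 83.3 − 64.7 = 18.6°, B = 141.7°; Δs = 25·(0.1313 − sin(2π·0.1313)/(2π)) = 0.3596; s = 29.0000 + 0.3596 = 29.3596
velocity in seg [64.7°–206.4°] (cycloidal), θ in radians: β = 18.6° = 0.3246 rad, B = 141.7° = 2.4731 rad; ds/dθ = (h/B)(1 − cos(2πβ/B)) = (25/2.4731)(1 − cos(2π·0.1313)) = 3.247505 mm/rad

s = 29.3596, ds/dθ = 3.2475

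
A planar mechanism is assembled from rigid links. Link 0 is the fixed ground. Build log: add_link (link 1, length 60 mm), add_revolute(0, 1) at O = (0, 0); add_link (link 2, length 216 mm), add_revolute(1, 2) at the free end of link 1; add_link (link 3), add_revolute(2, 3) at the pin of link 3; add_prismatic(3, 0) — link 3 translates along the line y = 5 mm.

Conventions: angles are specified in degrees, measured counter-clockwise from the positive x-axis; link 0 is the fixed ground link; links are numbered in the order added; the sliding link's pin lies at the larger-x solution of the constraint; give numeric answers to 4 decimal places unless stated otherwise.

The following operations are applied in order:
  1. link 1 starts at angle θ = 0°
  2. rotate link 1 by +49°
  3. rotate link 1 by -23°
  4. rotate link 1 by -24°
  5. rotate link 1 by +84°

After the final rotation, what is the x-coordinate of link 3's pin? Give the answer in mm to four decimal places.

geometry: r = 60 mm, L = 216 mm, e = 5 mm; θ starts at 0°
rotate link 1 by +49°: θ ← 0° +49° = 49°
rotate link 1 by -23°: θ ← 49° -23° = 26°
rotate link 1 by -24°: θ ← 26° -24° = 2°
rotate link 1 by +84°: θ ← 2° +84° = 86°
crank pin P = (r cos θ, r sin θ) = (4.185388, 59.853843)
h = r sin θ − e = 59.853843 − 5 = 54.853843
x = r cos θ + √(L² − h²) = 4.185388 + 208.918778 = 213.104167

213.1042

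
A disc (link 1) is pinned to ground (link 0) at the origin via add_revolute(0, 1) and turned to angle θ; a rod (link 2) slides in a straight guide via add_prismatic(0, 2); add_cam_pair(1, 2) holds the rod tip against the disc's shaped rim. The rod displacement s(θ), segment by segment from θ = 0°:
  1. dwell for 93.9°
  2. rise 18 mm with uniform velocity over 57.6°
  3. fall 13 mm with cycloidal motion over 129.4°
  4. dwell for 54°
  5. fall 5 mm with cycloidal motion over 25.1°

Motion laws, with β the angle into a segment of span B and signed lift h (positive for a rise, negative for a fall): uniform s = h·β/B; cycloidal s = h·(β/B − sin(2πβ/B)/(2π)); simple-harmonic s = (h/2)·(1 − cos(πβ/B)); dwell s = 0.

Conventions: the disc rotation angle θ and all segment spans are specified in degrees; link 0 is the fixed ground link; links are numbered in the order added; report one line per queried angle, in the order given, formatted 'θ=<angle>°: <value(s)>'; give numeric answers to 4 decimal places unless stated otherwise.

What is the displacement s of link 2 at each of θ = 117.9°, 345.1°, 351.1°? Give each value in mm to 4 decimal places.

segment 1 (0° to 93.9°, dwell): s unchanged at 0.0000
θ = 117.9° falls in segment 2 (93.9° to 151.5°, uniform, h = 18): β = 117.9 − 93.9 = 24°, B = 57.6°; Δs = 18·24/57.6 = 7.5000; s = 0.0000 + 7.5000 = 7.5000
segment 2 (93.9° to 151.5°, uniform, h = 18) is passed completely: s = 0.0000 + (18) = 18.0000
segment 3 (151.5° to 280.9°, cycloidal, h = -13) is passed completely: s = 18.0000 + (-13) = 5.0000
segment 4 (280.9° to 334.9°, dwell): s unchanged at 5.0000
θ = 345.1° falls in segment 5 (334.9° to 360°, cycloidal, h = -5): β = 345.1 − 334.9 = 10.2°, B = 25.1°; Δs = -5·(0.4064 − sin(2π·0.4064)/(2π)) = -1.5903; s = 5.0000 − 1.5903 = 3.4097
θ = 351.1° falls in segment 5 (334.9° to 360°, cycloidal, h = -5): β = 351.1 − 334.9 = 16.2°, B = 25.1°; Δs = -5·(0.6454 − sin(2π·0.6454)/(2π)) = -3.8572; s = 5.0000 − 3.8572 = 1.1428

θ=117.9°: 7.5000
θ=345.1°: 3.4097
θ=351.1°: 1.1428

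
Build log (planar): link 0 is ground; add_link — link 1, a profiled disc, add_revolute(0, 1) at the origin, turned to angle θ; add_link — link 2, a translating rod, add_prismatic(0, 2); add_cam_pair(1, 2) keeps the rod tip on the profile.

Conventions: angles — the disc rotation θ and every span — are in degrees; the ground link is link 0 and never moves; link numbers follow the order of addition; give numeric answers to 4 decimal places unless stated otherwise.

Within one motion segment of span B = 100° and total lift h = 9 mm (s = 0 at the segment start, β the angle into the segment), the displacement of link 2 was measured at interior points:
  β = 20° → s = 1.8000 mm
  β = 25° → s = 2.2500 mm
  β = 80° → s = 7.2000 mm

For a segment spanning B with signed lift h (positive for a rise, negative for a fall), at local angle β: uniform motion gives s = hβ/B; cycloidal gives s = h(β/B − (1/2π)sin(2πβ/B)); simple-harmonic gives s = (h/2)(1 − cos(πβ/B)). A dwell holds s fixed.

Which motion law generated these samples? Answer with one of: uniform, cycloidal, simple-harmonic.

candidates at β/B = r: uniform s = h·r (linear in β); cycloidal s = h·(r − sin(2πr)/(2π)); simple-harmonic s = (h/2)(1 − cos(πr))
β=20°: printed 1.8000 | uniform 1.8000, cycloidal 0.4377, simple-harmonic 0.8594
β=25°: printed 2.2500 | uniform 2.2500, cycloidal 0.8176, simple-harmonic 1.3180
β=80°: printed 7.2000 | uniform 7.2000, cycloidal 8.5623, simple-harmonic 8.1406
only one law matches every sample → uniform

uniform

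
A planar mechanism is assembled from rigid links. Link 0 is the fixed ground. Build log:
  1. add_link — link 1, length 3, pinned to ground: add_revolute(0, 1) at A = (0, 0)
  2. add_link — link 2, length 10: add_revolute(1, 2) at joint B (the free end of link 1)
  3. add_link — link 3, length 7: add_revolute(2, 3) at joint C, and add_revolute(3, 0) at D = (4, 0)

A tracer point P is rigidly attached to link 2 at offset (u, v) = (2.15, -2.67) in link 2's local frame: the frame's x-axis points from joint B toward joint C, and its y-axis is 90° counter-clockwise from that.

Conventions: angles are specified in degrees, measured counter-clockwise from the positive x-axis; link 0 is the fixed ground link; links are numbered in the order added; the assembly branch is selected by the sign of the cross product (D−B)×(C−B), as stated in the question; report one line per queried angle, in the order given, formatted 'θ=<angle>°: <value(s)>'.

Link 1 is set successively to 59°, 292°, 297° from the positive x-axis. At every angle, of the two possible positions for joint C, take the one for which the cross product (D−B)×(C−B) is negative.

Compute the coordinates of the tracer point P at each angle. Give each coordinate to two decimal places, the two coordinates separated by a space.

A=(0,0), D=(4.00,0)
θ=59°: B = A + 3.00·(cos59°, sin59°) = (1.5451, 2.5715)
θ=59°: |BD| = 3.5551
θ=59°: circle(B,10.00) ∩ circle(D,7.00): a=8.9503, h=4.4601
θ=59°:   candidates: C₊=(10.9515,-0.8226) cross=15.856; C₋=(4.4993,-6.9822) cross=-15.856
θ=59°:   branch - wants cross < 0 → take C=(4.4993,-6.9822) (cross=-15.856)
θ=59°: ex = (C−B)/|BC| = (0.2954,-0.9554); ey = (0.9554,0.2954)
θ=59°: P = B + 2.15·ex + -2.67·ey = (-0.3706,-0.2713)
θ=292°: B = A + 3.00·(cos292°, sin292°) = (1.1238, -2.7816)
θ=292°: |BD| = 4.0012
θ=292°: circle(B,10.00) ∩ circle(D,7.00): a=8.3737, h=5.4664
θ=292°:   candidates: C₊=(3.3430,6.9691) cross=21.872; C₋=(10.9432,-0.8897) cross=-21.872
θ=292°:   branch - wants cross < 0 → take C=(10.9432,-0.8897) (cross=-21.872)
θ=292°: ex = (C−B)/|BC| = (0.9819,0.1892); ey = (-0.1892,0.9819)
θ=292°: P = B + 2.15·ex + -2.67·ey = (3.7401,-4.9966)
θ=297°: B = A + 3.00·(cos297°, sin297°) = (1.3620, -2.6730)
θ=297°: |BD| = 3.7556
θ=297°: circle(B,10.00) ∩ circle(D,7.00): a=8.6677, h=4.9871
θ=297°:   candidates: C₊=(3.9009,6.9993) cross=18.729; C₋=(11.0000,-0.0068) cross=-18.729
θ=297°:   branch - wants cross < 0 → take C=(11.0000,-0.0068) (cross=-18.729)
θ=297°: ex = (C−B)/|BC| = (0.9638,0.2666); ey = (-0.2666,0.9638)
θ=297°: P = B + 2.15·ex + -2.67·ey = (4.1460,-4.6731)

θ=59°: -0.37 -0.27
θ=292°: 3.74 -5.00
θ=297°: 4.15 -4.67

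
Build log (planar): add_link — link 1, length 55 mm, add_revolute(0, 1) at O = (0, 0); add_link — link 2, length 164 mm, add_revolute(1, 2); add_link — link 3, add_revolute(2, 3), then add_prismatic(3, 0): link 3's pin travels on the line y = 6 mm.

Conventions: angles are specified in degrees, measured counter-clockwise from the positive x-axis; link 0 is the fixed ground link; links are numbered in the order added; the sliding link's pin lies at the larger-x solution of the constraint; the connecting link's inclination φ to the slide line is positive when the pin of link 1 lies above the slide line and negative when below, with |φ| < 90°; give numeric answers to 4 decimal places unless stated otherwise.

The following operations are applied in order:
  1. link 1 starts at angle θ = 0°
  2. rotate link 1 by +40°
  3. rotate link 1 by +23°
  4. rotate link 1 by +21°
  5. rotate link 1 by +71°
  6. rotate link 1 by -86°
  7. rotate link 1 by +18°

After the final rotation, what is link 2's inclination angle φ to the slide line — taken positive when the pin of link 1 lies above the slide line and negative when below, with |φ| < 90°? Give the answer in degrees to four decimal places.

geometry: r = 55 mm, L = 164 mm, e = 6 mm; θ starts at 0°
rotate link 1 by +40°: θ ← 0° +40° = 40°
rotate link 1 by +23°: θ ← 40° +23° = 63°
rotate link 1 by +21°: θ ← 63° +21° = 84°
rotate link 1 by +71°: θ ← 84° +71° = 155°
rotate link 1 by -86°: θ ← 155° -86° = 69°
rotate link 1 by +18°: θ ← 69° +18° = 87°
h = r sin θ − e = 54.924624 − 6 = 48.924624
sin φ = h / L = 48.924624 / 164 = 0.29832088
φ = arcsin(0.29832088) = 17.356779°

17.3568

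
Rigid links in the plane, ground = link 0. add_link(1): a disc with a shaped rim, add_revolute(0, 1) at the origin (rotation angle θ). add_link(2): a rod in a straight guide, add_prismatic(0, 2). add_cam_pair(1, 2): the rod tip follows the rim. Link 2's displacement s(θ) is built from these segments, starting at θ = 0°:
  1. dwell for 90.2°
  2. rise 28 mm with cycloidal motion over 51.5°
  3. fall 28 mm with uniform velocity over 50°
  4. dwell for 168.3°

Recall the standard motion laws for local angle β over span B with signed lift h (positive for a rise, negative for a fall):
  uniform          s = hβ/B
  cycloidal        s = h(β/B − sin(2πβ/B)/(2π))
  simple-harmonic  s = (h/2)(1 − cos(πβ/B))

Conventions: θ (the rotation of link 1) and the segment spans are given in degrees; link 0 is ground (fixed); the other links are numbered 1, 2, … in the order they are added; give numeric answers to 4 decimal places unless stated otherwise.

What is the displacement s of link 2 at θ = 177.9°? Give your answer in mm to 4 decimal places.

segment 1 (0° to 90.2°, dwell): s unchanged at 0.0000
segment 2 (90.2° to 141.7°, cycloidal, h = 28) is passed completely: s = 0.0000 + (28) = 28.0000
θ = 177.9° falls in segment 3 (141.7° to 191.7°, uniform, h = -28): β = 177.9 − 141.7 = 36.2°, B = 50°; Δs = -28·36.2/50 = -20.2720; s = 28.0000 − 20.2720 = 7.7280

7.7280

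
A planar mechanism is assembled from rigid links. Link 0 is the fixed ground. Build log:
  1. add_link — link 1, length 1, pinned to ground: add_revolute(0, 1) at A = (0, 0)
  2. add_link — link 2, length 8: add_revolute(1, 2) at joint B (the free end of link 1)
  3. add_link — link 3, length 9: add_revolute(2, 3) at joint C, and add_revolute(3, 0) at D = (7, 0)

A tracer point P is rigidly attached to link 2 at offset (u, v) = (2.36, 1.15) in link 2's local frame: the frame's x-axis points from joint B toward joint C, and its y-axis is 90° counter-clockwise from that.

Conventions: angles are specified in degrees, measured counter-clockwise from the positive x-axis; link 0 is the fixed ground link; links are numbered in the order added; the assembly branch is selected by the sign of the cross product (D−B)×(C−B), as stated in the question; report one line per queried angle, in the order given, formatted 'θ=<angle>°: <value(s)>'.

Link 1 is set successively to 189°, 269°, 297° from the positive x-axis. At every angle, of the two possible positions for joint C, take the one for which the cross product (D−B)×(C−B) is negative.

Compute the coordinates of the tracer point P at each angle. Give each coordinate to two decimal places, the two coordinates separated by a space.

A=(0,0), D=(7.00,0)
θ=189°: B = A + 1.00·(cos189°, sin189°) = (-0.9877, -0.1564)
θ=189°: |BD| = 7.9892
θ=189°: circle(B,8.00) ∩ circle(D,9.00): a=2.9307, h=7.4439
θ=189°:   candidates: C₊=(1.7967,7.3434) cross=59.471; C₋=(2.0882,-7.5415) cross=-59.471
θ=189°:   branch - wants cross < 0 → take C=(2.0882,-7.5415) (cross=-59.471)
θ=189°: ex = (C−B)/|BC| = (0.3845,-0.9231); ey = (0.9231,0.3845)
θ=189°: P = B + 2.36·ex + 1.15·ey = (0.9813,-1.8929)
θ=269°: B = A + 1.00·(cos269°, sin269°) = (-0.0175, -0.9998)
θ=269°: |BD| = 7.0883
θ=269°: circle(B,8.00) ∩ circle(D,9.00): a=2.3450, h=7.6486
θ=269°:   candidates: C₊=(1.2252,6.9030) cross=54.216; C₋=(3.3830,-8.2412) cross=-54.216
θ=269°:   branch - wants cross < 0 → take C=(3.3830,-8.2412) (cross=-54.216)
θ=269°: ex = (C−B)/|BC| = (0.4251,-0.9052); ey = (0.9052,0.4251)
θ=269°: P = B + 2.36·ex + 1.15·ey = (2.0266,-2.6472)
θ=297°: B = A + 1.00·(cos297°, sin297°) = (0.4540, -0.8910)
θ=297°: |BD| = 6.6064
θ=297°: circle(B,8.00) ∩ circle(D,9.00): a=2.0165, h=7.7417
θ=297°:   candidates: C₊=(1.4080,7.0519) cross=51.144; C₋=(3.4962,-8.2900) cross=-51.144
θ=297°:   branch - wants cross < 0 → take C=(3.4962,-8.2900) (cross=-51.144)
θ=297°: ex = (C−B)/|BC| = (0.3803,-0.9249); ey = (0.9249,0.3803)
θ=297°: P = B + 2.36·ex + 1.15·ey = (2.4151,-2.6364)

θ=189°: 0.98 -1.89
θ=269°: 2.03 -2.65
θ=297°: 2.42 -2.64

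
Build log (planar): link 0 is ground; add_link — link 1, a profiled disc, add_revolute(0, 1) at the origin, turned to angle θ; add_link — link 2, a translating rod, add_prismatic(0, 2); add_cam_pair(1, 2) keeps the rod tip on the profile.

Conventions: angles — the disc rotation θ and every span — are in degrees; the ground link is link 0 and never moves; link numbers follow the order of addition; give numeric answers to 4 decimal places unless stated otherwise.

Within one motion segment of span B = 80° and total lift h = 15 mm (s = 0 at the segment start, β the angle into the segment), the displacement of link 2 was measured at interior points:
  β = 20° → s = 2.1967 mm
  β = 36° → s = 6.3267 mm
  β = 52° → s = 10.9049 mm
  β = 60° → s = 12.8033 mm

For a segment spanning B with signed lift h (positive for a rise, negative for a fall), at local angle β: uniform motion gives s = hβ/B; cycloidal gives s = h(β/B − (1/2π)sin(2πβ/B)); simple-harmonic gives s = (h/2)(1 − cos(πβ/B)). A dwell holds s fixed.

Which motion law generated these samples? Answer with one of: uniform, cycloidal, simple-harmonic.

candidates at β/B = r: uniform s = h·r (linear in β); cycloidal s = h·(r − sin(2πr)/(2π)); simple-harmonic s = (h/2)(1 − cos(πr))
β=20°: printed 2.1967 | uniform 3.7500, cycloidal 1.3627, simple-harmonic 2.1967
β=36°: printed 6.3267 | uniform 6.7500, cycloidal 6.0123, simple-harmonic 6.3267
β=52°: printed 10.9049 | uniform 9.7500, cycloidal 11.6814, simple-harmonic 10.9049
β=60°: printed 12.8033 | uniform 11.2500, cycloidal 13.6373, simple-harmonic 12.8033
only one law matches every sample → simple-harmonic

simple-harmonic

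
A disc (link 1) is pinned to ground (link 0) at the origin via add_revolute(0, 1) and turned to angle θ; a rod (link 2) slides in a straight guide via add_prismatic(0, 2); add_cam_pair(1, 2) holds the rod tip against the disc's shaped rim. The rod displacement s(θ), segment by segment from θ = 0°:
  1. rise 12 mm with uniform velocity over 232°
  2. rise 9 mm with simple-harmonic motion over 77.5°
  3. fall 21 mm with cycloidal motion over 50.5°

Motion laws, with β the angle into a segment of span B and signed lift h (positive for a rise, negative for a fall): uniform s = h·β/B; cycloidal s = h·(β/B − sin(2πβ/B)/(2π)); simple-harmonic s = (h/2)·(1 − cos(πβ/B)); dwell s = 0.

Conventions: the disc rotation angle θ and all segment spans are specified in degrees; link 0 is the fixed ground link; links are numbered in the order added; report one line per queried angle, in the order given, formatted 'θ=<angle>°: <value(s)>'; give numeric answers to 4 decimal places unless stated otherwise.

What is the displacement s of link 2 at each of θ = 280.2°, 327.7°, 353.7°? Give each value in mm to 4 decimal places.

segment 1 (0° to 232°, uniform, h = 12) is passed completely: s = 0.0000 + (12) = 12.0000
θ = 280.2° falls in segment 2 (232° to 309.5°, simple-harmonic, h = 9): β = 280.2 − 232 = 48.2°, B = 77.5°; Δs = 9/2·(1 − cos(π·0.6219)) = 6.1820; s = 12.0000 + 6.1820 = 18.1820
segment 2 (232° to 309.5°, simple-harmonic, h = 9) is passed completely: s = 12.0000 + (9) = 21.0000
θ = 327.7° falls in segment 3 (309.5° to 360°, cycloidal, h = -21): β = 327.7 − 309.5 = 18.2°, B = 50.5°; Δs = -21·(0.3604 − sin(2π·0.3604)/(2π)) = -4.9984; s = 21.0000 − 4.9984 = 16.0016
θ = 353.7° falls in segment 3 (309.5° to 360°, cycloidal, h = -21): β = 353.7 − 309.5 = 44.2°, B = 50.5°; Δs = -21·(0.8752 − sin(2π·0.8752)/(2π)) = -20.7398; s = 21.0000 − 20.7398 = 0.2602

θ=280.2°: 18.1820
θ=327.7°: 16.0016
θ=353.7°: 0.2602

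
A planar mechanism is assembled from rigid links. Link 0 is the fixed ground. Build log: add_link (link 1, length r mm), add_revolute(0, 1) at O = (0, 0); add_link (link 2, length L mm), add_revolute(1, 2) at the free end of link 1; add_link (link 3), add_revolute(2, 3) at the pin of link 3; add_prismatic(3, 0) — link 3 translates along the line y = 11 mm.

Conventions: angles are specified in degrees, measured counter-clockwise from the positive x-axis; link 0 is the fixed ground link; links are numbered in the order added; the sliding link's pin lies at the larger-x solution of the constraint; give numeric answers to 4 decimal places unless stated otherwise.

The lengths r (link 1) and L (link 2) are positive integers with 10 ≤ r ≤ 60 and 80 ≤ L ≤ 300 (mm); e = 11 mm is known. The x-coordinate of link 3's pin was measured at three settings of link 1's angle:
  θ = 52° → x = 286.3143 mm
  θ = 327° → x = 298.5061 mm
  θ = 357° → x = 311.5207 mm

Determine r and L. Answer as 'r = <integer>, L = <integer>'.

constraint per measurement: (x − r cos θ)² + (r sin θ − e)² = L²
subtracting the θ₁ and θ₂ equations cancels the r² and L² terms:
r = (x₁² − x₂²) / (2[(x₁cos θ₁ + e sin θ₁) − (x₂cos θ₂ + e sin θ₂)]) = 60.0003 → r = 60
L² = (x₁ − r cos θ₁)² + (r sin θ₁ − e)² = 63503.9821 → L = 252.0000 → L = 252
check at θ₃=357°: x = 311.5207 (printed 311.5207) ✓

r = 60, L = 252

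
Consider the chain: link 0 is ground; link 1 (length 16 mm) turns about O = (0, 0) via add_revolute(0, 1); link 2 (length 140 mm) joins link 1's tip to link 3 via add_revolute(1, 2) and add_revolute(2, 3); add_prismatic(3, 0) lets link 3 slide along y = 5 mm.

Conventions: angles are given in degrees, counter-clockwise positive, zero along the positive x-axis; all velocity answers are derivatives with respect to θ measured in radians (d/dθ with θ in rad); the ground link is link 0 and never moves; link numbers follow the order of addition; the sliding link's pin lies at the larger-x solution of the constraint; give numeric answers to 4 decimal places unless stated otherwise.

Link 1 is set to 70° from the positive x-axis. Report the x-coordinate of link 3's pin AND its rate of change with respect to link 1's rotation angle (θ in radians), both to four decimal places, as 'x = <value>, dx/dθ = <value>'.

geometry: r = 16 mm, L = 140 mm, e = 5 mm
crank pin P = (r cos θ, r sin θ) = (5.472322, 15.035082)
h = r sin θ − e = 15.035082 − 5 = 10.035082
x = r cos θ + √(L² − h²) = 5.472322 + 139.639884 = 145.112206
dx/dθ = −r sin θ − h·r cos θ/√(L² − h²) (θ in radians; h = 10.035082) = -15.428345

x = 145.1122, dx/dθ = -15.4283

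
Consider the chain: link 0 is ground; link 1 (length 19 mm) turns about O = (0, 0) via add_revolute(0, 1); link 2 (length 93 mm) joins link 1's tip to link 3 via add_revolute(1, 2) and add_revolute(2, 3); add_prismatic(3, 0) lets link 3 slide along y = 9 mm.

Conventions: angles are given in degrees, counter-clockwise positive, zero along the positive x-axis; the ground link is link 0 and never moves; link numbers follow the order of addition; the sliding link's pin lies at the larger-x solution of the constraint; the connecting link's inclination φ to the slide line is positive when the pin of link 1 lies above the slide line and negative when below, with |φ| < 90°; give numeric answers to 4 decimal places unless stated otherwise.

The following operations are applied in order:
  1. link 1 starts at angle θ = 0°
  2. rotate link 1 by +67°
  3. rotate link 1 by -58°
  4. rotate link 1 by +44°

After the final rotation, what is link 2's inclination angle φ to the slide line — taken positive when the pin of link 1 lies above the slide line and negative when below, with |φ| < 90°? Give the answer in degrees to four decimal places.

geometry: r = 19 mm, L = 93 mm, e = 9 mm; θ starts at 0°
rotate link 1 by +67°: θ ← 0° +67° = 67°
rotate link 1 by -58°: θ ← 67° -58° = 9°
rotate link 1 by +44°: θ ← 9° +44° = 53°
h = r sin θ − e = 15.174075 − 9 = 6.174075
sin φ = h / L = 6.174075 / 93 = 0.06638790
φ = arcsin(0.06638790) = 3.806546°

3.8065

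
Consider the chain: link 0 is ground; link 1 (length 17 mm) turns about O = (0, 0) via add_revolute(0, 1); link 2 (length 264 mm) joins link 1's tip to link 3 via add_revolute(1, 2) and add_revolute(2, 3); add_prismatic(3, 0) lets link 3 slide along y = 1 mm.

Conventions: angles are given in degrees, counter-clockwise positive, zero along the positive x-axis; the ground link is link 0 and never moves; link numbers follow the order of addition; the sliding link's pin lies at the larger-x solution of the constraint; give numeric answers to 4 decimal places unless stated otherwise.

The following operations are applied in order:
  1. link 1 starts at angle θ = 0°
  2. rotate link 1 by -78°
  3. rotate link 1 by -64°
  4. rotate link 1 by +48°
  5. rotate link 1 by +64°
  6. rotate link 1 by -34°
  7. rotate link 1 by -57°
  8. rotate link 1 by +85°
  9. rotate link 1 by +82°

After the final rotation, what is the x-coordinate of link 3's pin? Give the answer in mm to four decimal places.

geometry: r = 17 mm, L = 264 mm, e = 1 mm; θ starts at 0°
rotate link 1 by -78°: θ ← 0° -78° = -78°
rotate link 1 by -64°: θ ← -78° -64° = -142°
rotate link 1 by +48°: θ ← -142° +48° = -94°
rotate link 1 by +64°: θ ← -94° +64° = -30°
rotate link 1 by -34°: θ ← -30° -34° = -64°
rotate link 1 by -57°: θ ← -64° -57° = -121°
rotate link 1 by +85°: θ ← -121° +85° = -36°
rotate link 1 by +82°: θ ← -36° +82° = 46°
crank pin P = (r cos θ, r sin θ) = (11.809192, 12.228777)
h = r sin θ − e = 12.228777 − 1 = 11.228777
x = r cos θ + √(L² − h²) = 11.809192 + 263.761094 = 275.570286

275.5703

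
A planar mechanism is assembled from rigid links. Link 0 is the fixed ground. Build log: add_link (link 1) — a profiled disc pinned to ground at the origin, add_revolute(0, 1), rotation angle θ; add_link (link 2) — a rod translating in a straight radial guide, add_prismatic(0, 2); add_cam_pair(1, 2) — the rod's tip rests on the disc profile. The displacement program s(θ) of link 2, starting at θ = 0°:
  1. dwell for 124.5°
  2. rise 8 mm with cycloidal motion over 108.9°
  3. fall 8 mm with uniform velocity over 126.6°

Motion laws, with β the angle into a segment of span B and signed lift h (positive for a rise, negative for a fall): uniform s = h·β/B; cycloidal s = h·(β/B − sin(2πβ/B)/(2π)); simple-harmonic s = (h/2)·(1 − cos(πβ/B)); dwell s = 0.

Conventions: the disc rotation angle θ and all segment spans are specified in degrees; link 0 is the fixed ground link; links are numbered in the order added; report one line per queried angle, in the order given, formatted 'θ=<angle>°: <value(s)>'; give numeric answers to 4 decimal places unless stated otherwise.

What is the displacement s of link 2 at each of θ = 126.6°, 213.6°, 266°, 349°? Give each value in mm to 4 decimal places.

seg 1 [0°–124.5°] dwell: s stays 0.0000
seg 2 [124.5°–233.4°] cycloidal, h=8: θ=126.6° here. β=2.1, B=108.9. 8·(0.0193 − sin(2π·0.0193)/(2π)) = 0.0004 → s = 0.0004
seg 2 [124.5°–233.4°] cycloidal, h=8: θ=213.6° here. β=89.1, B=108.9. 8·(0.8182 − sin(2π·0.8182)/(2π)) = 7.7036 → s = 7.7036
seg 2 [124.5°–233.4°] cycloidal, h=8: full span → s += 8 → s = 8.0000
seg 3 [233.4°–360°] uniform, h=-8: θ=266° here. β=32.6, B=126.6. -8·32.6/126.6 = -2.0600 → s = 5.9400
seg 3 [233.4°–360°] uniform, h=-8: θ=349° here. β=115.6, B=126.6. -8·115.6/126.6 = -7.3049 → s = 0.6951

θ=126.6°: 0.0004
θ=213.6°: 7.7036
θ=266°: 5.9400
θ=349°: 0.6951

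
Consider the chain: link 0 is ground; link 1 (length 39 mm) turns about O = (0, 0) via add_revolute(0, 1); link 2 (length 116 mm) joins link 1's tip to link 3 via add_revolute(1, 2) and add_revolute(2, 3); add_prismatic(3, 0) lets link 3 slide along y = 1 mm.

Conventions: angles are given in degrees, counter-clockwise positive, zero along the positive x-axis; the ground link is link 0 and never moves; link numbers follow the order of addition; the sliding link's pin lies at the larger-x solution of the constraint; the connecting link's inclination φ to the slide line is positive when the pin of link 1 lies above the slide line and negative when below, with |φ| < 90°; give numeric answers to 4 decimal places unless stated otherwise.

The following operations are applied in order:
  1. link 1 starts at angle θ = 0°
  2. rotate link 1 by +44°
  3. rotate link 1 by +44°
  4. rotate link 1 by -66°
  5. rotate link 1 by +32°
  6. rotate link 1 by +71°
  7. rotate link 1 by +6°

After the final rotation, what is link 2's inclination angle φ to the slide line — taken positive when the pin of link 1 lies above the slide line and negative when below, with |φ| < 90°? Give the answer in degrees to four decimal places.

geometry: r = 39 mm, L = 116 mm, e = 1 mm; θ starts at 0°
rotate link 1 by +44°: θ ← 0° +44° = 44°
rotate link 1 by +44°: θ ← 44° +44° = 88°
rotate link 1 by -66°: θ ← 88° -66° = 22°
rotate link 1 by +32°: θ ← 22° +32° = 54°
rotate link 1 by +71°: θ ← 54° +71° = 125°
rotate link 1 by +6°: θ ← 125° +6° = 131°
h = r sin θ − e = 29.433674 − 1 = 28.433674
sin φ = h / L = 28.433674 / 116 = 0.24511788
φ = arcsin(0.24511788) = 14.188800°

14.1888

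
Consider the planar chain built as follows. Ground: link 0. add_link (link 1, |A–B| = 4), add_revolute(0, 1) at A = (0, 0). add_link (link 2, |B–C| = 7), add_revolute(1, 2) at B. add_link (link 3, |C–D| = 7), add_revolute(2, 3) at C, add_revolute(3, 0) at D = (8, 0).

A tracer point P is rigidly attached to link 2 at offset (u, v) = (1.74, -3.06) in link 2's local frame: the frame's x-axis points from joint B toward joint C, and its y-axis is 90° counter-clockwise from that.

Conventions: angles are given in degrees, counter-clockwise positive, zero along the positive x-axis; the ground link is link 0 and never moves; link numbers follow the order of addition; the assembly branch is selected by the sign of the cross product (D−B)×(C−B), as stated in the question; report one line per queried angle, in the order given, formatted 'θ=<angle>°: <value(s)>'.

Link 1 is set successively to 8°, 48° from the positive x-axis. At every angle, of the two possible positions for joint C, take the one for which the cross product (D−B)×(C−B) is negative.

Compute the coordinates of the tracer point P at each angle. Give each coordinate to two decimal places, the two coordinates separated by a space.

A=(0,0), D=(8.00,0)
θ=8°: B = A + 4.00·(cos8°, sin8°) = (3.9611, 0.5567)
θ=8°: |BD| = 4.0771
θ=8°: circle(B,7.00) ∩ circle(D,7.00): a=2.0386, h=6.6966
θ=8°:   candidates: C₊=(6.8949,6.9122) cross=27.303; C₋=(5.0662,-6.3555) cross=-27.303
θ=8°:   branch - wants cross < 0 → take C=(5.0662,-6.3555) (cross=-27.303)
θ=8°: ex = (C−B)/|BC| = (0.1579,-0.9875); ey = (0.9875,0.1579)
θ=8°: P = B + 1.74·ex + -3.06·ey = (1.2141,-1.6446)
θ=48°: B = A + 4.00·(cos48°, sin48°) = (2.6765, 2.9726)
θ=48°: |BD| = 6.0972
θ=48°: circle(B,7.00) ∩ circle(D,7.00): a=3.0486, h=6.3013
θ=48°:   candidates: C₊=(8.4103,6.9880) cross=38.420; C₋=(2.2662,-4.0154) cross=-38.420
θ=48°:   branch - wants cross < 0 → take C=(2.2662,-4.0154) (cross=-38.420)
θ=48°: ex = (C−B)/|BC| = (-0.0586,-0.9983); ey = (0.9983,-0.0586)
θ=48°: P = B + 1.74·ex + -3.06·ey = (-0.4802,1.4150)

θ=8°: 1.21 -1.64
θ=48°: -0.48 1.41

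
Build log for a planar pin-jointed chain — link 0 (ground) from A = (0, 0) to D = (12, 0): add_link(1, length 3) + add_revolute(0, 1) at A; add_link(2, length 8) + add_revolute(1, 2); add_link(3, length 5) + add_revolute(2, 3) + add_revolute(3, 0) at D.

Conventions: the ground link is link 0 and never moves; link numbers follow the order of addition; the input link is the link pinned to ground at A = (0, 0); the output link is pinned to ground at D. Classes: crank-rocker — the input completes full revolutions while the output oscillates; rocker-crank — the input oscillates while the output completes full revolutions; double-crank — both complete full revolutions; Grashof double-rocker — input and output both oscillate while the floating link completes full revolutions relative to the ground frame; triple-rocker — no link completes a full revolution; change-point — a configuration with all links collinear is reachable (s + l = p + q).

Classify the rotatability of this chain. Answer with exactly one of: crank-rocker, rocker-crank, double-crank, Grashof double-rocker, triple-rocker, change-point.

lengths: ground=12, input=3, coupler=8, output=5
sorted: s=3 (shortest), l=12 (longest), p+q=13
s + l = 15 vs p + q = 13
s + l > p + q → non-Grashof → no link fully rotates → triple-rocker

triple-rocker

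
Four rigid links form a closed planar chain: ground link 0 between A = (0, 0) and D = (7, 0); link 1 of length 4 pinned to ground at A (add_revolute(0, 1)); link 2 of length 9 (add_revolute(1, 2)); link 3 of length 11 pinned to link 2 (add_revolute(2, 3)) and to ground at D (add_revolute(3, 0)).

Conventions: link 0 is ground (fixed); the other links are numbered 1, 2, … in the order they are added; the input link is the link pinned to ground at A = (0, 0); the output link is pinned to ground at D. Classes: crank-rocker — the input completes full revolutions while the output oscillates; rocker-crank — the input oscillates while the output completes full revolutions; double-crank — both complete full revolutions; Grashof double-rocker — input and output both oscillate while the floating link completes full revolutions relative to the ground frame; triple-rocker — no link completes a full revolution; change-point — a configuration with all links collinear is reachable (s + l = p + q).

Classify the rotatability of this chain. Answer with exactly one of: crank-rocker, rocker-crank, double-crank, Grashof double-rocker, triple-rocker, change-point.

lengths: ground=7, input=4, coupler=9, output=11
sorted: s=4 (shortest), l=11 (longest), p+q=16
s + l = 15 vs p + q = 16
s + l < p + q (Grashof) with shortest = input link → crank-rocker

crank-rocker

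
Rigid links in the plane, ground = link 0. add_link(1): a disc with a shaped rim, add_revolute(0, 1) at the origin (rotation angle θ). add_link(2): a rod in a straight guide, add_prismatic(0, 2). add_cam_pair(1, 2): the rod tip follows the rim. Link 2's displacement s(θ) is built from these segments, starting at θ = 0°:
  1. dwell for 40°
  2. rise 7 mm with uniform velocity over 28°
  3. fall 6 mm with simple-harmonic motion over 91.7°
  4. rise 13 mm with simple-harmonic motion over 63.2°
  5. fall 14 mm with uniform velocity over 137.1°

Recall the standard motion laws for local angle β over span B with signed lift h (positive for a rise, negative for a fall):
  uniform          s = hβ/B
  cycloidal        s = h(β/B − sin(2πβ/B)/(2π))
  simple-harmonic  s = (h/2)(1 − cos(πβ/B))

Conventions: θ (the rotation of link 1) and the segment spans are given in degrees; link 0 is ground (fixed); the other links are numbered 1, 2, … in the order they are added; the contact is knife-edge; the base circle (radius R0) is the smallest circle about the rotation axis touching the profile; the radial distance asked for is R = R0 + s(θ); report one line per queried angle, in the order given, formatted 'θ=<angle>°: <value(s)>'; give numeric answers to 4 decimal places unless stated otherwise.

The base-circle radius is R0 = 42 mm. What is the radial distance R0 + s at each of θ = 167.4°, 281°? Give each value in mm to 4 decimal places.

segment 1 (0° to 40°, dwell): s unchanged at 0.0000
segment 2 (40° to 68°, uniform, h = 7) is passed completely: s = 0.0000 + (7) = 7.0000
segment 3 (68° to 159.7°, simple-harmonic, h = -6) is passed completely: s = 7.0000 + (-6) = 1.0000
θ = 167.4° falls in segment 4 (159.7° to 222.9°, simple-harmonic, h = 13): β = 167.4 − 159.7 = 7.7°, B = 63.2°; Δs = 13/2·(1 − cos(π·0.1218)) = 0.4704; s = 1.0000 + 0.4704 = 1.4704
segment 4 (159.7° to 222.9°, simple-harmonic, h = 13) is passed completely: s = 1.0000 + (13) = 14.0000
θ = 281° falls in segment 5 (222.9° to 360°, uniform, h = -14): β = 281 − 222.9 = 58.1°, B = 137.1°; Δs = -14·58.1/137.1 = -5.9329; s = 14.0000 − 5.9329 = 8.0671
θ=167.4°: R = R0 + s = 42 + 1.4704 = 43.4704
θ=281°: R = R0 + s = 42 + 8.0671 = 50.0671

θ=167.4°: 43.4704
θ=281°: 50.0671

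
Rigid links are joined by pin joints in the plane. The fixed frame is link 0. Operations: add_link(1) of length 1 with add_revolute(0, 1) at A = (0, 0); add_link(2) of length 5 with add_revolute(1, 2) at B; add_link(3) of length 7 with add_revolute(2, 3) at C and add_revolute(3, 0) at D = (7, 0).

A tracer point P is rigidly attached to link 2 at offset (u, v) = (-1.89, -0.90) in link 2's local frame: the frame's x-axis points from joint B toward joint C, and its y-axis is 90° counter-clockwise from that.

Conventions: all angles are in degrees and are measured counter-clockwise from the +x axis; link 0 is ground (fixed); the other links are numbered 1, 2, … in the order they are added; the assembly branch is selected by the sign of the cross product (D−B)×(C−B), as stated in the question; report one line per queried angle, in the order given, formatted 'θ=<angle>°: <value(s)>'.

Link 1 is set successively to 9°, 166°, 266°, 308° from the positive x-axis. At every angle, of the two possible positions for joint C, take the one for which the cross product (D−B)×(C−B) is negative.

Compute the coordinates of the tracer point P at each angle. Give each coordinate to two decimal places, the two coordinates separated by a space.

A=(0,0), D=(7.00,0)
θ=9°: B = A + 1.00·(cos9°, sin9°) = (0.9877, 0.1564)
θ=9°: |BD| = 6.0143
θ=9°: circle(B,5.00) ∩ circle(D,7.00): a=1.0119, h=4.8965
θ=9°:   candidates: C₊=(2.1266,5.0250) cross=29.449; C₋=(1.8719,-4.7648) cross=-29.449
θ=9°:   branch - wants cross < 0 → take C=(1.8719,-4.7648) (cross=-29.449)
θ=9°: ex = (C−B)/|BC| = (0.1768,-0.9842); ey = (0.9842,0.1768)
θ=9°: P = B + -1.89·ex + -0.90·ey = (-0.2324,1.8575)
θ=166°: B = A + 1.00·(cos166°, sin166°) = (-0.9703, 0.2419)
θ=166°: |BD| = 7.9740
θ=166°: circle(B,5.00) ∩ circle(D,7.00): a=2.4821, h=4.3404
θ=166°:   candidates: C₊=(1.6423,4.5050) cross=34.610; C₋=(1.3790,-4.1718) cross=-34.610
θ=166°:   branch - wants cross < 0 → take C=(1.3790,-4.1718) (cross=-34.610)
θ=166°: ex = (C−B)/|BC| = (0.4699,-0.8827); ey = (0.8827,0.4699)
θ=166°: P = B + -1.89·ex + -0.90·ey = (-2.6528,1.4874)
θ=266°: B = A + 1.00·(cos266°, sin266°) = (-0.0698, -0.9976)
θ=266°: |BD| = 7.1398
θ=266°: circle(B,5.00) ∩ circle(D,7.00): a=1.8892, h=4.6294
θ=266°:   candidates: C₊=(1.1541,3.8503) cross=33.053; C₋=(2.4477,-5.3176) cross=-33.053
θ=266°:   branch - wants cross < 0 → take C=(2.4477,-5.3176) (cross=-33.053)
θ=266°: ex = (C−B)/|BC| = (0.5035,-0.8640); ey = (0.8640,0.5035)
θ=266°: P = B + -1.89·ex + -0.90·ey = (-1.7990,0.1823)
θ=308°: B = A + 1.00·(cos308°, sin308°) = (0.6157, -0.7880)
θ=308°: |BD| = 6.4328
θ=308°: circle(B,5.00) ∩ circle(D,7.00): a=1.3509, h=4.8140
θ=308°:   candidates: C₊=(1.3667,4.1553) cross=30.968; C₋=(2.5462,-5.4003) cross=-30.968
θ=308°:   branch - wants cross < 0 → take C=(2.5462,-5.4003) (cross=-30.968)
θ=308°: ex = (C−B)/|BC| = (0.3861,-0.9225); ey = (0.9225,0.3861)
θ=308°: P = B + -1.89·ex + -0.90·ey = (-0.9443,0.6079)

θ=9°: -0.23 1.86
θ=166°: -2.65 1.49
θ=266°: -1.80 0.18
θ=308°: -0.94 0.61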